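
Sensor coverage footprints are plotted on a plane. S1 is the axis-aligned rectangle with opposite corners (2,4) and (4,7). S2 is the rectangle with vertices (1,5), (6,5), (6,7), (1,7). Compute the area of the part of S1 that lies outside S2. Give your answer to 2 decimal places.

|S1∩S2|: x∈[2,4], y∈[5,7] → 2·2 = 4.
|S1| = 6.
|S1 ∖ S2| = |S1| − |S1∩S2| = 6 − 4 = 2.00.

2.00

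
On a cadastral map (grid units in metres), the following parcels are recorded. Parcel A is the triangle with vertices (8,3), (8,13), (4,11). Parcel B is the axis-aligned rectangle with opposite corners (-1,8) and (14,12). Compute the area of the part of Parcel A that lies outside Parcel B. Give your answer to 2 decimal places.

7.25

|Parcel A| = 20, |Parcel A∩Parcel B| = 12.75.
|Parcel A ∖ Parcel B| = |Parcel A| − |Parcel A∩Parcel B| = 20 − 12.75 = 7.25.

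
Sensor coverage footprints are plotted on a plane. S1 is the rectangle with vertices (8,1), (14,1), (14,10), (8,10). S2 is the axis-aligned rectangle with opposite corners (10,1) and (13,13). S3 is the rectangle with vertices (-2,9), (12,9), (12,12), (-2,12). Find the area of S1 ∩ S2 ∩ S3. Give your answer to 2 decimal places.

2.00

The intersection is the polygon with vertices (10,10), (12,10), (12,9), (10,9).
By the shoelace formula its area is 2.00.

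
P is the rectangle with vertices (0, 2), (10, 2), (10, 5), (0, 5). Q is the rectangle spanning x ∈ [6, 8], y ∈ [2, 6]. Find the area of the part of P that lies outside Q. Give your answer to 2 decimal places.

|P∩Q|: x∈[6,8], y∈[2,5] → 2·3 = 6.
|P| = 30.
|P ∖ Q| = |P| − |P∩Q| = 30 − 6 = 24.00.

24.00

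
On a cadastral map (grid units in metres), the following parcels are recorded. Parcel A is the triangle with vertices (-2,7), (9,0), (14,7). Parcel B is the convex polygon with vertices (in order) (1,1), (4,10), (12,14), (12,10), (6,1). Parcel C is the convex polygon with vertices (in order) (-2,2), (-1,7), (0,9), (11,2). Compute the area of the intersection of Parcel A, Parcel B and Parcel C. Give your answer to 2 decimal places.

14.96

The intersection is the polygon with vertices (3,7), (3.143,7), (7.957,3.936), (6.667,2), (5.857,2), (2.125,4.375).
By the shoelace formula its area is 14.96.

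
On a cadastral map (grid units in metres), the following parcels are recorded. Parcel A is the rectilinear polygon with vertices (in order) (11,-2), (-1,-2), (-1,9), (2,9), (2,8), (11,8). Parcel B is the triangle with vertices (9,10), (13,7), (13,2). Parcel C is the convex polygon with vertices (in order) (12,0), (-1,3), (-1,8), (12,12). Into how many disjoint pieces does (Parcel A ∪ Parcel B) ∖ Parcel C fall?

3

(Parcel A ∪ Parcel B) ∖ Parcel C splits into 3 disjoint pieces (area 43.3846, area 1.6154, area 4.375).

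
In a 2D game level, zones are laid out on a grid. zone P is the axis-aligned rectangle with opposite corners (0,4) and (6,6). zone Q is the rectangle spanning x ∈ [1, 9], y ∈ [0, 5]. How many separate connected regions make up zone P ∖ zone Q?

1

zone P ∖ zone Q is a single connected region.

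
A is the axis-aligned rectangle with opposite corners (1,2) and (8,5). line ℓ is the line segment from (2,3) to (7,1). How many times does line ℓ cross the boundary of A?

The segment meets the boundary at (4.5,2).

1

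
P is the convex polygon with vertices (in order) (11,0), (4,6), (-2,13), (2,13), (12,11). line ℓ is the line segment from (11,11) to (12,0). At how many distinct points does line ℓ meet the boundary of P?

1

The segment meets the boundary at (11.5,5.5).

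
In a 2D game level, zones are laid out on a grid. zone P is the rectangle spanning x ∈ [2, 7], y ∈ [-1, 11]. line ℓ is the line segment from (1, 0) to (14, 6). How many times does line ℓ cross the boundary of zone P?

2

The segment meets the boundary at (7,2.769), (2,0.462).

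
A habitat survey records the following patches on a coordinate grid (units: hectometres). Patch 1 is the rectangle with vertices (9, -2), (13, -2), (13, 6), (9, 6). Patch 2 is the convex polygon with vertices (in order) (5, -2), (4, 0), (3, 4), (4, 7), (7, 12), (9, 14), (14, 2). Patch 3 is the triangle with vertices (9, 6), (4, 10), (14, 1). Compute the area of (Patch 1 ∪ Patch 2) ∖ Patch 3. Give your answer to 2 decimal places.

|Patch 1 ∪ Patch 2| = 110.2.
|(Patch 1 ∪ Patch 2) ∩ Patch 3| = 2.4032.
|(Patch 1 ∪ Patch 2) ∖ Patch 3| = 110.2 − 2.4032 = 107.80.

107.80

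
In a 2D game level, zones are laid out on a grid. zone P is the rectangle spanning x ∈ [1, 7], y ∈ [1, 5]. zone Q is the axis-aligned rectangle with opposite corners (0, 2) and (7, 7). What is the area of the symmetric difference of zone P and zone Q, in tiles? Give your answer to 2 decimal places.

|zone P∩zone Q|: x∈[1,7], y∈[2,5] → 6·3 = 18.
|zone P △ zone Q| = |zone P| + |zone Q| − 2·|zone P∩zone Q| = 24 + 35 − 36 = 23.00.

23.00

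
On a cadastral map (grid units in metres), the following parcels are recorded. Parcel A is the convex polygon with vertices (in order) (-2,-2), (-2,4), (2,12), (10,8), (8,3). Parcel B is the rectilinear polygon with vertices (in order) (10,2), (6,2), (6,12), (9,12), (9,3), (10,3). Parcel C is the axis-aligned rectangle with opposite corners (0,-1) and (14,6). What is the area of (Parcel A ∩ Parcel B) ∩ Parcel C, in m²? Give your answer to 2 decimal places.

The region (Parcel A ∩ Parcel B) ∩ Parcel C is the polygon with vertices (9,5.5), (8,3), (6,2), (6,6), (9,6).
By the shoelace formula its area is 8.75.

8.75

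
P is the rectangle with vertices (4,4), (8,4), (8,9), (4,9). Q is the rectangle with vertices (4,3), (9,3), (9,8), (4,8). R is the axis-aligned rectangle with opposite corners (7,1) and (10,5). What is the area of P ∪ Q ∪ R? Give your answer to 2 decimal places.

37.00

By inclusion–exclusion:
Individual areas: |P| = 20, |Q| = 25, |R| = 12.
|P∩Q|: x∈[4,8], y∈[4,8] → 4·4 = 16.
|P∩R|: x∈[7,8], y∈[4,5] → 1·1 = 1.
|Q∩R|: x∈[7,9], y∈[3,5] → 2·2 = 4.
|P∩Q∩R| = 1.
|P ∪ Q ∪ R| = 57 − 21 + 1 = 37.00.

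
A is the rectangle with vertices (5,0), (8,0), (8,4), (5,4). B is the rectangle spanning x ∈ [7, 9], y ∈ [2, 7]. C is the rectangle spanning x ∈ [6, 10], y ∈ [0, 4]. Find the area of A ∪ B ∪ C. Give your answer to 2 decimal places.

26.00

By inclusion–exclusion:
Individual areas: |A| = 12, |B| = 10, |C| = 16.
|A∩B|: x∈[7,8], y∈[2,4] → 1·2 = 2.
|A∩C|: x∈[6,8], y∈[0,4] → 2·4 = 8.
|B∩C|: x∈[7,9], y∈[2,4] → 2·2 = 4.
|A∩B∩C| = 2.
|A ∪ B ∪ C| = 38 − 14 + 2 = 26.00.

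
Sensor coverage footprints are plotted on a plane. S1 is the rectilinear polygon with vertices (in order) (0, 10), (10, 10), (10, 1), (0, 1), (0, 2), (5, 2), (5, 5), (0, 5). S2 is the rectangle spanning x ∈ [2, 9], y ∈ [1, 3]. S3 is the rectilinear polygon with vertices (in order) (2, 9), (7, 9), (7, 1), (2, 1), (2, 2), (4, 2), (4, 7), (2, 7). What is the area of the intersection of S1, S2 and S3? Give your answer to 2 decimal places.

7.00

The intersection is the polygon with vertices (2,2), (4,2), (5,2), (5,3), (7,3), (7,1), (2,1).
By the shoelace formula its area is 7.00.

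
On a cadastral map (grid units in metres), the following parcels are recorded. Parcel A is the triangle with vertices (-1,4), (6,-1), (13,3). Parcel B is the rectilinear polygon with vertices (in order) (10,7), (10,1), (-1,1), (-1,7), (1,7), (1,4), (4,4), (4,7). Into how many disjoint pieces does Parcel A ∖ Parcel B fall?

2

Parcel A ∖ Parcel B splits into 2 disjoint pieces (area 6.3, area 2.8929).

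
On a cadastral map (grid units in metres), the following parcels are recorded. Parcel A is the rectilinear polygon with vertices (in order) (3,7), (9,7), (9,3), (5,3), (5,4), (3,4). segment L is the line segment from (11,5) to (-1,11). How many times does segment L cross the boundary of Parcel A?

The segment meets the boundary at (9,6), (7,7).

2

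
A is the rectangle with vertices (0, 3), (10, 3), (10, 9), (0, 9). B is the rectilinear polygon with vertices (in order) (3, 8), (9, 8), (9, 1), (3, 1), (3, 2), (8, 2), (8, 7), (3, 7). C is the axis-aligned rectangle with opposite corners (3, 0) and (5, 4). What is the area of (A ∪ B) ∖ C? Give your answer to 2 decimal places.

63.00

|A ∪ B| = 67.
|(A ∪ B) ∩ C| = 4.
|(A ∪ B) ∖ C| = 67 − 4 = 63.00.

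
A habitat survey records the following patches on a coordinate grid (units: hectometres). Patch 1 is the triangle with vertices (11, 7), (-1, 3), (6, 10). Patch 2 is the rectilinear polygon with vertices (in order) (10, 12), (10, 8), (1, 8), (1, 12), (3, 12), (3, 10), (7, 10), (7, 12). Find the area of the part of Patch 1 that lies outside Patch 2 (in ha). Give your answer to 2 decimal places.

|Patch 1| = 28, |Patch 1∩Patch 2| = 5.3333.
|Patch 1 ∖ Patch 2| = |Patch 1| − |Patch 1∩Patch 2| = 28 − 5.3333 = 22.67.

22.67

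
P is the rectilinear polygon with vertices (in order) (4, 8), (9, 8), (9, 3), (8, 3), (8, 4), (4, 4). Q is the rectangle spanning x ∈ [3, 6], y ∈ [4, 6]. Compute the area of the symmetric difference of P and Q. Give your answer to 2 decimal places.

19.00

|P| = 21, |Q| = 6, |P∩Q| = 4.
|P △ Q| = |P| + |Q| − 2·|P∩Q| = 21 + 6 − 8 = 19.00.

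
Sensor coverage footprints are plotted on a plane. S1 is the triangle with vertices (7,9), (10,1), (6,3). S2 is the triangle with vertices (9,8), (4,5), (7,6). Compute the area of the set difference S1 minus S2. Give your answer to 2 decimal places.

|S1| = 13, |S1∩S2| = 0.8324.
|S1 ∖ S2| = |S1| − |S1∩S2| = 13 − 0.8324 = 12.17.

12.17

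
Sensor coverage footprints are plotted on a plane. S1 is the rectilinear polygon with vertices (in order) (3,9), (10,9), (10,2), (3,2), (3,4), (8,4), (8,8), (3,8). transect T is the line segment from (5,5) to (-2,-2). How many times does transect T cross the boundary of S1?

The segment meets the boundary at (3,3), (4,4).

2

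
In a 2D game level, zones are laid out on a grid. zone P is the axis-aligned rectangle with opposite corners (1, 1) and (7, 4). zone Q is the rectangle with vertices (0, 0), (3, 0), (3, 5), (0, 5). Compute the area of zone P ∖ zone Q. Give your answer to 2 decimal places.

12.00

|zone P∩zone Q|: x∈[1,3], y∈[1,4] → 2·3 = 6.
|zone P| = 18.
|zone P ∖ zone Q| = |zone P| − |zone P∩zone Q| = 18 − 6 = 12.00.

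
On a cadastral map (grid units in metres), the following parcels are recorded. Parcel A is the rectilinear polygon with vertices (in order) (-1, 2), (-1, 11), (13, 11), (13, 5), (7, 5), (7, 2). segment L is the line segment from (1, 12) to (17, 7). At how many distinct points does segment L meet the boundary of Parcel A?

2

The segment meets the boundary at (13,8.25), (4.2,11).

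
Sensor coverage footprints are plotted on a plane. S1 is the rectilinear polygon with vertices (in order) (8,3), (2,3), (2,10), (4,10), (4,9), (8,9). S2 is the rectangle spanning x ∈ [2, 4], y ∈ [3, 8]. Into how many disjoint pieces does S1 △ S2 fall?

1

S1 △ S2 is a single connected region.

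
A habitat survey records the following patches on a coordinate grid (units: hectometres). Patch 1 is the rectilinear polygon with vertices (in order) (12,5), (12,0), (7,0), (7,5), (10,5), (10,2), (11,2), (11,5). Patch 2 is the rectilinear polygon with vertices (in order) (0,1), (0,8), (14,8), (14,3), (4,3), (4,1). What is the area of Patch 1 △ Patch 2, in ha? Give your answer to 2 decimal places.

|Patch 1| = 22, |Patch 2| = 78, |Patch 1∩Patch 2| = 8.
|Patch 1 △ Patch 2| = |Patch 1| + |Patch 2| − 2·|Patch 1∩Patch 2| = 22 + 78 − 16 = 84.00.

84.00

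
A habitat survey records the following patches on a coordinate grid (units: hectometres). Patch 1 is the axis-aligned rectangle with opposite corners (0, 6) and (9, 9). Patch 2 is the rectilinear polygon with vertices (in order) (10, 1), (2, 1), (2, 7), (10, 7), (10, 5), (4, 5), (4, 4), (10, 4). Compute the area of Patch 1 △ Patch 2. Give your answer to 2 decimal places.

|Patch 1| = 27, |Patch 2| = 42, |Patch 1∩Patch 2| = 7.
|Patch 1 △ Patch 2| = |Patch 1| + |Patch 2| − 2·|Patch 1∩Patch 2| = 27 + 42 − 14 = 55.00.

55.00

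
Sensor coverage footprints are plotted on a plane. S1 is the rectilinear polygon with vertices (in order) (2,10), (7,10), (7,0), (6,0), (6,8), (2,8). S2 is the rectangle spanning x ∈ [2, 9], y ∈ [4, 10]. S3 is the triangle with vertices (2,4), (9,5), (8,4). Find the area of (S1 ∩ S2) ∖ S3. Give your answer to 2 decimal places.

|S1 ∩ S2| = 14.
|(S1 ∩ S2) ∩ S3| = 0.6429.
|(S1 ∩ S2) ∖ S3| = 14 − 0.6429 = 13.36.

13.36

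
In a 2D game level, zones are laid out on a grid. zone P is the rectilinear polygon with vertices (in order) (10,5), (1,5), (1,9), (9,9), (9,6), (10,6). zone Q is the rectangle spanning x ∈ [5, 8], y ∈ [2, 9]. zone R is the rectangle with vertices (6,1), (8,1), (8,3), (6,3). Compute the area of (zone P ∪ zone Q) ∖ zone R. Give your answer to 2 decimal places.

40.00

|zone P ∪ zone Q| = 42.
|(zone P ∪ zone Q) ∩ zone R| = 2.
|(zone P ∪ zone Q) ∖ zone R| = 42 − 2 = 40.00.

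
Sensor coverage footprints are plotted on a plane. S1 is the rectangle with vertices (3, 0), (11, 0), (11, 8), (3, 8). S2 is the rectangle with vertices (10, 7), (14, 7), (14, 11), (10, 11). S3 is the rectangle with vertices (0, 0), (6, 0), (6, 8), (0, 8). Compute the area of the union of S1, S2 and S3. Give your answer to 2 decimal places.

By inclusion–exclusion:
Individual areas: |S1| = 64, |S2| = 16, |S3| = 48.
|S1∩S2|: x∈[10,11], y∈[7,8] → 1·1 = 1.
|S1∩S3|: x∈[3,6], y∈[0,8] → 3·8 = 24.
|S2∩S3| = 0 (no overlap).
|S1∩S2∩S3| = 0.
|S1 ∪ S2 ∪ S3| = 128 − 25 + 0 = 103.00.

103.00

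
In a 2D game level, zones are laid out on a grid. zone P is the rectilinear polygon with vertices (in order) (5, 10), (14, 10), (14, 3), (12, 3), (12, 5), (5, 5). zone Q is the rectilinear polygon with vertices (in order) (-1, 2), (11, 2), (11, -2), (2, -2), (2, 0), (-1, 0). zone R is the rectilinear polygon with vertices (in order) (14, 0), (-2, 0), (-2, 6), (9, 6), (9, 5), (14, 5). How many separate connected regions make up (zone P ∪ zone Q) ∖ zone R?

(zone P ∪ zone Q) ∖ zone R splits into 2 disjoint pieces (area 41, area 18).

2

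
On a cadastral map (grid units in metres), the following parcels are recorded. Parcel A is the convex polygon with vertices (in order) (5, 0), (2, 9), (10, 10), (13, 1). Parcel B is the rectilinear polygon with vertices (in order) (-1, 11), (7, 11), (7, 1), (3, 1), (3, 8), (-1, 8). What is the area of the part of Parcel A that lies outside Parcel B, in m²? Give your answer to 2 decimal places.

44.77

|Parcel A| = 75, |Parcel A∩Parcel B| = 30.2292.
|Parcel A ∖ Parcel B| = |Parcel A| − |Parcel A∩Parcel B| = 75 − 30.2292 = 44.77.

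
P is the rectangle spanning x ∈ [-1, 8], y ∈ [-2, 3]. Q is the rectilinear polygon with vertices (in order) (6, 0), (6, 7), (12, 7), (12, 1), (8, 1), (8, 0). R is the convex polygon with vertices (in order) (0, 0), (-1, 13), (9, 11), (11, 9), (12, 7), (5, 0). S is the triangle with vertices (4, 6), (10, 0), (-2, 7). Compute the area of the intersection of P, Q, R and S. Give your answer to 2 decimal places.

The intersection is the polygon with vertices (7,3), (7.5,2.5), (6.842,1.842), (6,2.333), (6,3).
By the shoelace formula its area is 1.19.

1.19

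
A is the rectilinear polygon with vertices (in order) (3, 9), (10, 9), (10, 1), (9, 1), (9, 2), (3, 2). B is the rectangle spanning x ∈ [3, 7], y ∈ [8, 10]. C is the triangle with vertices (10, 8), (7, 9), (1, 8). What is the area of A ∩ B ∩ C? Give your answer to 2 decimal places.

2.67

The intersection is the polygon with vertices (7,8), (3,8), (3,8.333), (7,9).
By the shoelace formula its area is 2.67.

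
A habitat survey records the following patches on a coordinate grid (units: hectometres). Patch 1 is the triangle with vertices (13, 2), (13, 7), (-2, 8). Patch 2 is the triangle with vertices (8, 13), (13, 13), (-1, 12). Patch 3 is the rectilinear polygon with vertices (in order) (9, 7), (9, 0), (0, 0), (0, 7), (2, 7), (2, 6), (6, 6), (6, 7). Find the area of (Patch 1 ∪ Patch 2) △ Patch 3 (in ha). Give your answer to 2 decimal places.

77.70

|Patch 1 ∪ Patch 2| = 40.
|(Patch 1 ∪ Patch 2) ∩ Patch 3| = 10.65.
|(Patch 1 ∪ Patch 2) △ Patch 3| = 40 + 59 − 21.3 = 77.70.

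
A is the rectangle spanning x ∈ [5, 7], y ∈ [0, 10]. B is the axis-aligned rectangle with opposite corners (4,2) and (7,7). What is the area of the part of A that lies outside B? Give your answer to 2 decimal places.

|A∩B|: x∈[5,7], y∈[2,7] → 2·5 = 10.
|A| = 20.
|A ∖ B| = |A| − |A∩B| = 20 − 10 = 10.00.

10.00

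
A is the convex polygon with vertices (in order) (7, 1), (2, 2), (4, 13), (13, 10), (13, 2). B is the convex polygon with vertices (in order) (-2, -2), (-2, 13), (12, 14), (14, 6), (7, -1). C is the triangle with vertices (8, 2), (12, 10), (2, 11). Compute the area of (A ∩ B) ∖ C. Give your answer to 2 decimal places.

|A ∩ B| = 96.6.
|(A ∩ B) ∩ C| = 40.5536.
|(A ∩ B) ∖ C| = 96.6 − 40.5536 = 56.05.

56.05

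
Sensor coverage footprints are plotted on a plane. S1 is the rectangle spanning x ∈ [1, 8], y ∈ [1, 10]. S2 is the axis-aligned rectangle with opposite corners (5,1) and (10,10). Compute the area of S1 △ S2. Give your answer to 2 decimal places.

54.00

|S1∩S2|: x∈[5,8], y∈[1,10] → 3·9 = 27.
|S1 △ S2| = |S1| + |S2| − 2·|S1∩S2| = 63 + 45 − 54 = 54.00.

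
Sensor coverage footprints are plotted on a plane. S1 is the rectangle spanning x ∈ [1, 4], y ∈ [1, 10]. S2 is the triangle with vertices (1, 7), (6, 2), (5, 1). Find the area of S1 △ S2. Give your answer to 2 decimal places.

27.50

|S1| = 27, |S2| = 5, |S1∩S2| = 2.25.
|S1 △ S2| = |S1| + |S2| − 2·|S1∩S2| = 27 + 5 − 4.5 = 27.50.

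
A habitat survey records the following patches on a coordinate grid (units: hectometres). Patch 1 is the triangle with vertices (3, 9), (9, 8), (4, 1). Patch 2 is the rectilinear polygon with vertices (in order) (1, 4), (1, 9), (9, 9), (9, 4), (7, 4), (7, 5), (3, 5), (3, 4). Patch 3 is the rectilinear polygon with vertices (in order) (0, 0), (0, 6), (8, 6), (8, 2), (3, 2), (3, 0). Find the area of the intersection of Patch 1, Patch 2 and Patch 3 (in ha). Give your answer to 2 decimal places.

3.78

The intersection is the polygon with vertices (6.857,5), (3.5,5), (3.375,6), (7.571,6).
By the shoelace formula its area is 3.78.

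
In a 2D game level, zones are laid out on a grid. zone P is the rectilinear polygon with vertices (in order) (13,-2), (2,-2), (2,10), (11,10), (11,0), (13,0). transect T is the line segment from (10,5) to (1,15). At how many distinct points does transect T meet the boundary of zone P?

1

The segment meets the boundary at (5.5,10).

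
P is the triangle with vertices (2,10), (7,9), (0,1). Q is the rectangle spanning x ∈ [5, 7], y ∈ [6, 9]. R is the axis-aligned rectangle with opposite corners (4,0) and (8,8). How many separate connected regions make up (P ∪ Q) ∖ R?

1

(P ∪ Q) ∖ R is a single connected region.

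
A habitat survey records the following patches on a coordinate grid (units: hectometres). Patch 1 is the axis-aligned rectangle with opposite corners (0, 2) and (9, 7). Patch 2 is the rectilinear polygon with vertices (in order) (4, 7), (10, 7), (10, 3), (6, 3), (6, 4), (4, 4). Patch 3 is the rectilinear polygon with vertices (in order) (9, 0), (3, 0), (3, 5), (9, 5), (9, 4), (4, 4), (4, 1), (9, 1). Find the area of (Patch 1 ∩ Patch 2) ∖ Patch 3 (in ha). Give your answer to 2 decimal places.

13.00

|Patch 1 ∩ Patch 2| = 18.
|(Patch 1 ∩ Patch 2) ∩ Patch 3| = 5.
|(Patch 1 ∩ Patch 2) ∖ Patch 3| = 18 − 5 = 13.00.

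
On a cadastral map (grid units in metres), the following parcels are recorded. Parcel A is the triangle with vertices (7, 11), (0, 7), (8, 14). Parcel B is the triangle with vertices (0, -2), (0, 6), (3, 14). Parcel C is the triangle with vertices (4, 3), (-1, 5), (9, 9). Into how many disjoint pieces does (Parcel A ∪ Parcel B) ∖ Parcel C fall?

(Parcel A ∪ Parcel B) ∖ Parcel C splits into 2 disjoint pieces (area 14.4113, area 3.7988).

2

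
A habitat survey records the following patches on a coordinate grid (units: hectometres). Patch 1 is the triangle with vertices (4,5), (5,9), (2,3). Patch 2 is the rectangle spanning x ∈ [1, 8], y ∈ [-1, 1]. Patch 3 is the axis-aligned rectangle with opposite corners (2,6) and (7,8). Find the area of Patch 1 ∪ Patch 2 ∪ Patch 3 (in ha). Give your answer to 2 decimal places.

26.00

By inclusion–exclusion:
Individual areas: |Patch 1| = 3, |Patch 2| = 14, |Patch 3| = 10.
|Patch 1∩Patch 2| = 0.
|Patch 1∩Patch 3| = 1.
|Patch 2∩Patch 3| = 0 (no overlap).
|Patch 1∩Patch 2∩Patch 3| = 0.
|Patch 1 ∪ Patch 2 ∪ Patch 3| = 27 − 1 + 0 = 26.00.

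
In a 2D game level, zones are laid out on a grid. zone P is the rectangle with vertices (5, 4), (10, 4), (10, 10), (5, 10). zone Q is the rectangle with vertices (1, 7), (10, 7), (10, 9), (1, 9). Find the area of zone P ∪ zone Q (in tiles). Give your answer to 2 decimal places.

38.00

By inclusion–exclusion:
Individual areas: |zone P| = 30, |zone Q| = 18.
|zone P∩zone Q|: x∈[5,10], y∈[7,9] → 5·2 = 10.
|zone P ∪ zone Q| = 48 − 10 = 38.00.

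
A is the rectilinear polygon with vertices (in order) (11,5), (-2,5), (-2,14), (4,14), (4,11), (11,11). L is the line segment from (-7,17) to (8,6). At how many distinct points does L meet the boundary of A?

The segment meets the boundary at (-2,13.333).

1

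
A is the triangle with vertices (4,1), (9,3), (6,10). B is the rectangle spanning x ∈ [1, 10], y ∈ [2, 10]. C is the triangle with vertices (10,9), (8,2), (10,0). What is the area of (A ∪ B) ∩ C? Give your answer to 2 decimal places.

7.00

The region (A ∪ B) ∩ C is the polygon with vertices (10,2), (8,2), (10,9).
By the shoelace formula its area is 7.00.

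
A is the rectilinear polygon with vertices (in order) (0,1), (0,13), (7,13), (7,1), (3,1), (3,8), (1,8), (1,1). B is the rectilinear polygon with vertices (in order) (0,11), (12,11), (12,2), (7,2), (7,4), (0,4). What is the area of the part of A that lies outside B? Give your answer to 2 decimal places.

|A| = 70, |A∩B| = 41.
|A ∖ B| = |A| − |A∩B| = 70 − 41 = 29.00.

29.00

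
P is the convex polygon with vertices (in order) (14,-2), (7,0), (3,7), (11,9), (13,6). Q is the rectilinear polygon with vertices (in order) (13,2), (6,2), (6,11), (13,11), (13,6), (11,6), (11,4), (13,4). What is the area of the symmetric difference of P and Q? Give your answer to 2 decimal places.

|P| = 74, |Q| = 59, |P∩Q| = 38.875.
|P △ Q| = |P| + |Q| − 2·|P∩Q| = 74 + 59 − 77.75 = 55.25.

55.25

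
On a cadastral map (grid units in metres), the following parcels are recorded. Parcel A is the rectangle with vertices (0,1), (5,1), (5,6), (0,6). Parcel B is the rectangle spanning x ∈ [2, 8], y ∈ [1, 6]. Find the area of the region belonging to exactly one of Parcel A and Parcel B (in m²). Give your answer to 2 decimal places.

25.00

|Parcel A∩Parcel B|: x∈[2,5], y∈[1,6] → 3·5 = 15.
|Parcel A △ Parcel B| = |Parcel A| + |Parcel B| − 2·|Parcel A∩Parcel B| = 25 + 30 − 30 = 25.00.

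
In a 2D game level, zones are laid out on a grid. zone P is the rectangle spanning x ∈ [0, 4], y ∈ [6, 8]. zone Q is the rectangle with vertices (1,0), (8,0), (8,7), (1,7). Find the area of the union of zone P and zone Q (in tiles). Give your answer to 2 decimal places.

54.00

By inclusion–exclusion:
Individual areas: |zone P| = 8, |zone Q| = 49.
|zone P∩zone Q|: x∈[1,4], y∈[6,7] → 3·1 = 3.
|zone P ∪ zone Q| = 57 − 3 = 54.00.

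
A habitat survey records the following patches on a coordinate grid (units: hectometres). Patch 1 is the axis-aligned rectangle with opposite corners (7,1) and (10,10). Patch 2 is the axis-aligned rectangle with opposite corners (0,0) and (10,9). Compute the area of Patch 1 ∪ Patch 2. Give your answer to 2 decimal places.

By inclusion–exclusion:
Individual areas: |Patch 1| = 27, |Patch 2| = 90.
|Patch 1∩Patch 2|: x∈[7,10], y∈[1,9] → 3·8 = 24.
|Patch 1 ∪ Patch 2| = 117 − 24 = 93.00.

93.00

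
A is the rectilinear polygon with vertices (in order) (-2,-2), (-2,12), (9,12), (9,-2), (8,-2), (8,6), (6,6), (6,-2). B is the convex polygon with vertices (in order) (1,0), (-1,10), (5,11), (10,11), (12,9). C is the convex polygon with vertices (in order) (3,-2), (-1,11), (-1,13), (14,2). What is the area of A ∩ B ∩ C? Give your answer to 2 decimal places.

42.38

The intersection is the polygon with vertices (8,5.727), (8,6), (6,6), (6,4.091), (2.106,0.905), (-0.707,10.049), (2.333,10.556), (8.434,6.082).
By the shoelace formula its area is 42.38.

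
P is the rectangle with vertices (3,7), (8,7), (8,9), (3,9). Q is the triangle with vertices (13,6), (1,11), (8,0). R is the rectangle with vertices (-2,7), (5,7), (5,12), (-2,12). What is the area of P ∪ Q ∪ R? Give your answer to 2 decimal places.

By inclusion–exclusion:
Individual areas: |P| = 10, |Q| = 48.5, |R| = 35.
|P∩Q| = 8.7579.
|P∩R|: x∈[3,5], y∈[7,9] → 2·2 = 4.
|Q∩R| = 7.5758.
|P∩Q∩R| = 3.7662.
|P ∪ Q ∪ R| = 93.5 − 20.3337 + 3.7662 = 76.93.

76.93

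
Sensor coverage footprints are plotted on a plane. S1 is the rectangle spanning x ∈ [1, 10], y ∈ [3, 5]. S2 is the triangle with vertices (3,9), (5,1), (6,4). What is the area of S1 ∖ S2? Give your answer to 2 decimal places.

14.97

|S1| = 18, |S1∩S2| = 3.0333.
|S1 ∖ S2| = |S1| − |S1∩S2| = 18 − 3.0333 = 14.97.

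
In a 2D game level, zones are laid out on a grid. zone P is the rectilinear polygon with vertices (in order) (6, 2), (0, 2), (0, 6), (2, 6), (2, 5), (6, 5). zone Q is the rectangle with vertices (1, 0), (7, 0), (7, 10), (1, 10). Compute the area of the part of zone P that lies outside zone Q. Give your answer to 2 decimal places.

|zone P| = 20, |zone P∩zone Q| = 16.
|zone P ∖ zone Q| = |zone P| − |zone P∩zone Q| = 20 − 16 = 4.00.

4.00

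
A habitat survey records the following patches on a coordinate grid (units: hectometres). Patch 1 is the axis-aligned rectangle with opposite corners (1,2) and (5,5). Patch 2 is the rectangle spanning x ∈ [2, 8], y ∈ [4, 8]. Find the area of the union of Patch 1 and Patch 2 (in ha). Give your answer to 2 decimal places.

By inclusion–exclusion:
Individual areas: |Patch 1| = 12, |Patch 2| = 24.
|Patch 1∩Patch 2|: x∈[2,5], y∈[4,5] → 3·1 = 3.
|Patch 1 ∪ Patch 2| = 36 − 3 = 33.00.

33.00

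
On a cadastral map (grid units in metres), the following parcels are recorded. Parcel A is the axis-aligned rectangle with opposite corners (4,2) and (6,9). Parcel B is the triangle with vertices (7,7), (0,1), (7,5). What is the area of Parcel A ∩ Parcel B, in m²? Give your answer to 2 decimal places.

2.86

The intersection is the polygon with vertices (6,4.429), (4,3.286), (4,4.429), (6,6.143).
By the shoelace formula its area is 2.86.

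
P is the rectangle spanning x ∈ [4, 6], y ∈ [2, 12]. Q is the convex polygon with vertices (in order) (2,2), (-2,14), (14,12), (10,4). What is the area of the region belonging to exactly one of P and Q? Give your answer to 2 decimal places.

103.00

|P| = 20, |Q| = 120, |P∩Q| = 18.5.
|P △ Q| = |P| + |Q| − 2·|P∩Q| = 20 + 120 − 37 = 103.00.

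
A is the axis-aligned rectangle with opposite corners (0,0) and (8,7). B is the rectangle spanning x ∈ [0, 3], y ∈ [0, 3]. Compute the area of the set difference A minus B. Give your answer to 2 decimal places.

|A∩B|: x∈[0,3], y∈[0,3] → 3·3 = 9.
|A| = 56.
|A ∖ B| = |A| − |A∩B| = 56 − 9 = 47.00.

47.00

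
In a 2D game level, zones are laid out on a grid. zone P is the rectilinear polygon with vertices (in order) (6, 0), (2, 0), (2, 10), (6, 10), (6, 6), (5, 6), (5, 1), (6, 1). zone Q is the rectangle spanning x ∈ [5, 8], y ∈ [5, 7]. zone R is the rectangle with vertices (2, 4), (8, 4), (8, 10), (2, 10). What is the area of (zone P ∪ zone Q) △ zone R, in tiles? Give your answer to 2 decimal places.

22.00

|zone P ∪ zone Q| = 40.
|(zone P ∪ zone Q) ∩ zone R| = 27.
|(zone P ∪ zone Q) △ zone R| = 40 + 36 − 54 = 22.00.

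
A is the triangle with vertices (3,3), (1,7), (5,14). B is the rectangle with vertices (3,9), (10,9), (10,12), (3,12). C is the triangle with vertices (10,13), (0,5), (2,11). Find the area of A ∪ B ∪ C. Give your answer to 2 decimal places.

38.80

By inclusion–exclusion:
Individual areas: |A| = 15, |B| = 21, |C| = 22.
|A∩B| = 3.4481.
|A∩C| = 8.2779.
|B∩C| = 10.5.
|A∩B∩C| = 3.0219.
|A ∪ B ∪ C| = 58 − 22.226 + 3.0219 = 38.80.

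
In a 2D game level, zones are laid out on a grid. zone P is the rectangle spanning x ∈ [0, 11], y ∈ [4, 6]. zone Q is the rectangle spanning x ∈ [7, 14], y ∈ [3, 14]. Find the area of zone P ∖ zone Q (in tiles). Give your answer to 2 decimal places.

14.00

|zone P∩zone Q|: x∈[7,11], y∈[4,6] → 4·2 = 8.
|zone P| = 22.
|zone P ∖ zone Q| = |zone P| − |zone P∩zone Q| = 22 − 8 = 14.00.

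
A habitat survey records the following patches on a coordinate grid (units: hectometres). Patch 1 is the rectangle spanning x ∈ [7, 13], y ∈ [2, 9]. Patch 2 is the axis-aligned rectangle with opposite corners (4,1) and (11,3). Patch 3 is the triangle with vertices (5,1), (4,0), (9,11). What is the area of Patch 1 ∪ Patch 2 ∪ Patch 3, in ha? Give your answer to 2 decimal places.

By inclusion–exclusion:
Individual areas: |Patch 1| = 42, |Patch 2| = 14, |Patch 3| = 3.
|Patch 1∩Patch 2|: x∈[7,11], y∈[2,3] → 4·1 = 4.
|Patch 1∩Patch 3| = 0.4909.
|Patch 2∩Patch 3| = 0.9818.
|Patch 1∩Patch 2∩Patch 3| = 0.
|Patch 1 ∪ Patch 2 ∪ Patch 3| = 59 − 5.4727 + 0 = 53.53.

53.53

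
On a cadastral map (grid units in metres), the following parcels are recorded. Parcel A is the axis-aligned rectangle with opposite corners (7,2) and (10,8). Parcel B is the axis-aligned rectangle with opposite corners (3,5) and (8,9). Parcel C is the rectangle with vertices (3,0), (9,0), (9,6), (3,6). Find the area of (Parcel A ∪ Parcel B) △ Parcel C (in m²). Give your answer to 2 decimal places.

|Parcel A ∪ Parcel B| = 35.
|(Parcel A ∪ Parcel B) ∩ Parcel C| = 12.
|(Parcel A ∪ Parcel B) △ Parcel C| = 35 + 36 − 24 = 47.00.

47.00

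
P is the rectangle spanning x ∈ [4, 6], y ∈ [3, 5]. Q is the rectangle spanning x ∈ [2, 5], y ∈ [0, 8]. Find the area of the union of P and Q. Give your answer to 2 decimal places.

By inclusion–exclusion:
Individual areas: |P| = 4, |Q| = 24.
|P∩Q|: x∈[4,5], y∈[3,5] → 1·2 = 2.
|P ∪ Q| = 28 − 2 = 26.00.

26.00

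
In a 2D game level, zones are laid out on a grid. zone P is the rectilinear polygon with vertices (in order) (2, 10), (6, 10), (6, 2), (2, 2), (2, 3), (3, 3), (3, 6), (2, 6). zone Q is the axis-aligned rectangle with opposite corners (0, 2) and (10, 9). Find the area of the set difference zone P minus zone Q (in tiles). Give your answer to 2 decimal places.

4.00

|zone P| = 29, |zone P∩zone Q| = 25.
|zone P ∖ zone Q| = |zone P| − |zone P∩zone Q| = 29 − 25 = 4.00.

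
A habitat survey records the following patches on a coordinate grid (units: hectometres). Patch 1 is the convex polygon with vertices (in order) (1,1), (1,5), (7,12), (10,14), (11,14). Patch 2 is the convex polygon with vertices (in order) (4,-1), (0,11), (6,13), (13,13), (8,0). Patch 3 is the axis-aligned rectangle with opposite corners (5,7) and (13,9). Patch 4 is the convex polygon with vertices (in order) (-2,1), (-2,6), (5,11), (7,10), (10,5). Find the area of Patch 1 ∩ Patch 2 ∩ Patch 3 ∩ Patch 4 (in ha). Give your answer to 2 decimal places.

2.77

The intersection is the polygon with vertices (5,7), (5,9), (7.154,9), (5.615,7).
By the shoelace formula its area is 2.77.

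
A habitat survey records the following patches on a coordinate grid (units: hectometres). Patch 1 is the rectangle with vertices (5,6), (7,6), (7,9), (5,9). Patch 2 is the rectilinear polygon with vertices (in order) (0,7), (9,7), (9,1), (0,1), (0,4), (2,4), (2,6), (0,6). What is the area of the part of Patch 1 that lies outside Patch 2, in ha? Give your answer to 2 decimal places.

|Patch 1| = 6, |Patch 1∩Patch 2| = 2.
|Patch 1 ∖ Patch 2| = |Patch 1| − |Patch 1∩Patch 2| = 6 − 2 = 4.00.

4.00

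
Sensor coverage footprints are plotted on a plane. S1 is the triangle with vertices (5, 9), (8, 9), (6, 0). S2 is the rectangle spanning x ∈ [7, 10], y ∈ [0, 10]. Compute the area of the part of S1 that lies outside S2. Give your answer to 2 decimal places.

|S1| = 13.5, |S1∩S2| = 2.25.
|S1 ∖ S2| = |S1| − |S1∩S2| = 13.5 − 2.25 = 11.25.

11.25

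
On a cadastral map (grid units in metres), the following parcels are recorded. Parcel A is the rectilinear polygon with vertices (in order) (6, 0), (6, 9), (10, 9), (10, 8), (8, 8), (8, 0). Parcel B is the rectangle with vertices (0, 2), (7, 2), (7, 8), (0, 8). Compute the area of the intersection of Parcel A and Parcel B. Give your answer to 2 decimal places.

The intersection is the polygon with vertices (6,8), (7,8), (7,2), (6,2).
By the shoelace formula its area is 6.00.

6.00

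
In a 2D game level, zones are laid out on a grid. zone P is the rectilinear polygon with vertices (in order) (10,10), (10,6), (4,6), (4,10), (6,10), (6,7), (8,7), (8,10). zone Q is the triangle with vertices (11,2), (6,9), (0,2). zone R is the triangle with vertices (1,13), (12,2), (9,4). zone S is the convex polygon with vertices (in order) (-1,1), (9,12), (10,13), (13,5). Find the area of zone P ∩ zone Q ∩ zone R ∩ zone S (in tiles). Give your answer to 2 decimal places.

1.00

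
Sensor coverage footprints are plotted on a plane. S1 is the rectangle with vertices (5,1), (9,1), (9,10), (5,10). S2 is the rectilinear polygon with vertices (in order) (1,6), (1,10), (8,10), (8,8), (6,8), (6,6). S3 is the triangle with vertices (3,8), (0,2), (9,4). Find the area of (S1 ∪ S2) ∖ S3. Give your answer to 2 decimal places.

|S1 ∪ S2| = 52.
|(S1 ∪ S2) ∩ S3| = 10.7778.
|(S1 ∪ S2) ∖ S3| = 52 − 10.7778 = 41.22.

41.22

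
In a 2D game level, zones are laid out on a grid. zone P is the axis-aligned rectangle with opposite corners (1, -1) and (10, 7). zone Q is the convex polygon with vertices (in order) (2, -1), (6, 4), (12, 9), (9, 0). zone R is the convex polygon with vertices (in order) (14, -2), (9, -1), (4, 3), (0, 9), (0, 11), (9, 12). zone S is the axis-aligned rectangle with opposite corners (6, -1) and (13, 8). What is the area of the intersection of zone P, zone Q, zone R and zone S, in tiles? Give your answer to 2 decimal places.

The intersection is the polygon with vertices (9,0), (7.939,-0.151), (6,1.4), (6,4), (9.6,7), (10,7), (10,3).
By the shoelace formula its area is 19.97.

19.97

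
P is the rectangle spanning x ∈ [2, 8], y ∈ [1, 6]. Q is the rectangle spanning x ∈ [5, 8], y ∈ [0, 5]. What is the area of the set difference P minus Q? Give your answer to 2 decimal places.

|P∩Q|: x∈[5,8], y∈[1,5] → 3·4 = 12.
|P| = 30.
|P ∖ Q| = |P| − |P∩Q| = 30 − 12 = 18.00.

18.00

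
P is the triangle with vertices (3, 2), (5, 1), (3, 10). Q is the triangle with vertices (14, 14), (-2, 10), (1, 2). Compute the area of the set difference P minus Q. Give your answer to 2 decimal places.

|P| = 8, |P∩Q| = 3.4915.
|P ∖ Q| = |P| − |P∩Q| = 8 − 3.4915 = 4.51.

4.51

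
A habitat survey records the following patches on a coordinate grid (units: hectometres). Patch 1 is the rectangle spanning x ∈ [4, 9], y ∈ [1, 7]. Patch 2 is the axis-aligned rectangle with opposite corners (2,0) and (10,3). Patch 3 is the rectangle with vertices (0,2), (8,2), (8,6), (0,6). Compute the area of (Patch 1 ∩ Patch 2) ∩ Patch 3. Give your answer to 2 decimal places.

4.00

The region (Patch 1 ∩ Patch 2) ∩ Patch 3 is the polygon with vertices (4,3), (8,3), (8,2), (4,2).
By the shoelace formula its area is 4.00.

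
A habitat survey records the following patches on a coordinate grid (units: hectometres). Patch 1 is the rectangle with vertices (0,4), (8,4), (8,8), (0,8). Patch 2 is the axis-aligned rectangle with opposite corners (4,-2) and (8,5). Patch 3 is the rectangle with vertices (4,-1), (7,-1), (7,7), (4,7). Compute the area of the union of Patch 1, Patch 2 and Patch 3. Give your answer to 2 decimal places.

56.00

By inclusion–exclusion:
Individual areas: |Patch 1| = 32, |Patch 2| = 28, |Patch 3| = 24.
|Patch 1∩Patch 2|: x∈[4,8], y∈[4,5] → 4·1 = 4.
|Patch 1∩Patch 3|: x∈[4,7], y∈[4,7] → 3·3 = 9.
|Patch 2∩Patch 3|: x∈[4,7], y∈[-1,5] → 3·6 = 18.
|Patch 1∩Patch 2∩Patch 3| = 3.
|Patch 1 ∪ Patch 2 ∪ Patch 3| = 84 − 31 + 3 = 56.00.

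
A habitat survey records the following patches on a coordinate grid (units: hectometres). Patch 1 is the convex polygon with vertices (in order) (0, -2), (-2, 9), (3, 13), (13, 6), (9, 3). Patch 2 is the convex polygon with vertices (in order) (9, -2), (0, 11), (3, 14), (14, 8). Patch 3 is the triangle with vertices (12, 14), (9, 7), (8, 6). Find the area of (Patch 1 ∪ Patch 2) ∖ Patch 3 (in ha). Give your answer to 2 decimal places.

156.36

|Patch 1 ∪ Patch 2| = 157.8144.
|(Patch 1 ∪ Patch 2) ∩ Patch 3| = 1.4519.
|(Patch 1 ∪ Patch 2) ∖ Patch 3| = 157.8144 − 1.4519 = 156.36.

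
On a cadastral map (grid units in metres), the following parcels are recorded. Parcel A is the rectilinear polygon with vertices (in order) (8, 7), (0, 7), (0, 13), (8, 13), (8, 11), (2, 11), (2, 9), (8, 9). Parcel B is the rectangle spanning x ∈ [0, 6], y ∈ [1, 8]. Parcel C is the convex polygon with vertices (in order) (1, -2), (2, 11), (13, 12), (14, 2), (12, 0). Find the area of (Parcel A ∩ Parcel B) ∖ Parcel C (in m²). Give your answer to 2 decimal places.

1.73

|Parcel A ∩ Parcel B| = 6.
|(Parcel A ∩ Parcel B) ∩ Parcel C| = 4.2692.
|(Parcel A ∩ Parcel B) ∖ Parcel C| = 6 − 4.2692 = 1.73.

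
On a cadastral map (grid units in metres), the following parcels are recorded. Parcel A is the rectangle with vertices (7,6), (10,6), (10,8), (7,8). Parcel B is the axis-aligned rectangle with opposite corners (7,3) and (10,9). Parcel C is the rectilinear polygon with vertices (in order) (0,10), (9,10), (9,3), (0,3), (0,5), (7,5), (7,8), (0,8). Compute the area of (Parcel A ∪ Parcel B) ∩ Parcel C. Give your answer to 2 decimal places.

The region (Parcel A ∪ Parcel B) ∩ Parcel C is the polygon with vertices (7,3), (7,5), (7,6), (7,8), (7,9), (9,9), (9,3).
By the shoelace formula its area is 12.00.

12.00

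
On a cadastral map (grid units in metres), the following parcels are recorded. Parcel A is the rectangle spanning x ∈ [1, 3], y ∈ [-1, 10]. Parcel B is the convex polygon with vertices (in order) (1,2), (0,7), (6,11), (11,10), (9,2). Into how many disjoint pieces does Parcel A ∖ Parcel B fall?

2

Parcel A ∖ Parcel B splits into 2 disjoint pieces (area 6, area 3.3333).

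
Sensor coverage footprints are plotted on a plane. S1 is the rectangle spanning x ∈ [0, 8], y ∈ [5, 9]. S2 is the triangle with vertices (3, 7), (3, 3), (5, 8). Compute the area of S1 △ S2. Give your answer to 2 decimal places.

|S1| = 32, |S2| = 4, |S1∩S2| = 3.2.
|S1 △ S2| = |S1| + |S2| − 2·|S1∩S2| = 32 + 4 − 6.4 = 29.60.

29.60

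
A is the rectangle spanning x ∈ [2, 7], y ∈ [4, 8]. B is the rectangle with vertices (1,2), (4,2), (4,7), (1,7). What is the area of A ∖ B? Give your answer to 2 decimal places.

14.00

|A∩B|: x∈[2,4], y∈[4,7] → 2·3 = 6.
|A| = 20.
|A ∖ B| = |A| − |A∩B| = 20 − 6 = 14.00.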